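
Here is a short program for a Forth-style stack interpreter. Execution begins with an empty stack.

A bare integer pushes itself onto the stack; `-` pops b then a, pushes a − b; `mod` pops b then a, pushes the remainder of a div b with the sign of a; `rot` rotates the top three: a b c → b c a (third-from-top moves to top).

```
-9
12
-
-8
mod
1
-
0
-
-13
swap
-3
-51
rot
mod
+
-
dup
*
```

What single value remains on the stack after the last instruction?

49

-9    [-9]
12    [-9, 12]
-     [-21]
-8    [-21, -8]
mod   [-5]
1     [-5, 1]
-     [-6]
0     [-6, 0]
-     [-6]
-13   [-6, -13]
swap  [-13, -6]
-3    [-13, -6, -3]
-51   [-13, -6, -3, -51]
rot   [-13, -3, -51, -6]
mod   [-13, -3, -3]
+     [-13, -6]
-     [-7]
dup   [-7, -7]
*     [49]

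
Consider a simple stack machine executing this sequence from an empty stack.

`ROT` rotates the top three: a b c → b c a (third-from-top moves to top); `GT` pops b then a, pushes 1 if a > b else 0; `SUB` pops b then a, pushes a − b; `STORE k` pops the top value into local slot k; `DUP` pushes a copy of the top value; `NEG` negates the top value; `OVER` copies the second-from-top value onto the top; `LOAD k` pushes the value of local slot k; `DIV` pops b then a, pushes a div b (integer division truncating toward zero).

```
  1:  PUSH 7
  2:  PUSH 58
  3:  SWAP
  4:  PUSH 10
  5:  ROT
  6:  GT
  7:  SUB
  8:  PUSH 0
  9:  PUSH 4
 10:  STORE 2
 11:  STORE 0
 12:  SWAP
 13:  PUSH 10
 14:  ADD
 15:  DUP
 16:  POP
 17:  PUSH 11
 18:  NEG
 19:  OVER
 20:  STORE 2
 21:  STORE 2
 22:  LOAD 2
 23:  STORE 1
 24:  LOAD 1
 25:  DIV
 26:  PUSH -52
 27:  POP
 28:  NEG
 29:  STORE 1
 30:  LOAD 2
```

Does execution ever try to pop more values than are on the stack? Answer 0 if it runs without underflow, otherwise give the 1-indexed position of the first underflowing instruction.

12

PUSH 7  → [7]
PUSH 58 → [7, 58]
SWAP    → [58, 7]
PUSH 10 → [58, 7, 10]
ROT     → [7, 10, 58]
GT      → [7, 0]
SUB     → [7]
PUSH 0  → [7, 0]
PUSH 4  → [7, 0, 4]
STORE 2 → [7, 0]
STORE 0 → [7]
SWAP  — needs 2 operands, stack has 1 → underflow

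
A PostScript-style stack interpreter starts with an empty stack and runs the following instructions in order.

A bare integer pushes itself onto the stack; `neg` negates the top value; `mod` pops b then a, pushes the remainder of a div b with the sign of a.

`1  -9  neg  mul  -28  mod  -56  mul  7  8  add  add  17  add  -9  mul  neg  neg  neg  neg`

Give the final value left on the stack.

4248

1    1
-9   1 -9
neg  1 9
mul  9
-28  9 -28
mod  9
-56  9 -56
mul  -504
7    -504 7
8    -504 7 8
add  -504 15
add  -489
17   -489 17
add  -472
-9   -472 -9
mul  4248
neg  -4248
neg  4248
neg  -4248
neg  4248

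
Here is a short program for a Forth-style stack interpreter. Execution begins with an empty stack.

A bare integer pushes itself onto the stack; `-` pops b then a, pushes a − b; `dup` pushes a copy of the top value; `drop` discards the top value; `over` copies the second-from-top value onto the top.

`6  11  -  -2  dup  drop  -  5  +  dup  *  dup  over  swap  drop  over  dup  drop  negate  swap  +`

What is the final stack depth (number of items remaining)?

2

6      -> [6]
11     -> [6, 11]
-      -> [-5]
-2     -> [-5, -2]
dup    -> [-5, -2, -2]
drop   -> [-5, -2]
-      -> [-3]
5      -> [-3, 5]
+      -> [2]
dup    -> [2, 2]
*      -> [4]
dup    -> [4, 4]
over   -> [4, 4, 4]
swap   -> [4, 4, 4]
drop   -> [4, 4]
over   -> [4, 4, 4]
dup    -> [4, 4, 4, 4]
drop   -> [4, 4, 4]
negate -> [4, 4, -4]
swap   -> [4, -4, 4]
+      -> [4, 0]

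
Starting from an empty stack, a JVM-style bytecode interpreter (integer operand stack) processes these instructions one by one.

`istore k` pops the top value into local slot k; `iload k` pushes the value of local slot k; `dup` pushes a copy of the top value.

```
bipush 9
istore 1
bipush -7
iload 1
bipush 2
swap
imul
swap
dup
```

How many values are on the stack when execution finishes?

bipush 9  -> 9
istore 1  -> (empty)
bipush -7 -> -7
iload 1   -> -7 9
bipush 2  -> -7 9 2
swap      -> -7 2 9
imul      -> -7 18
swap      -> 18 -7
dup       -> 18 -7 -7

3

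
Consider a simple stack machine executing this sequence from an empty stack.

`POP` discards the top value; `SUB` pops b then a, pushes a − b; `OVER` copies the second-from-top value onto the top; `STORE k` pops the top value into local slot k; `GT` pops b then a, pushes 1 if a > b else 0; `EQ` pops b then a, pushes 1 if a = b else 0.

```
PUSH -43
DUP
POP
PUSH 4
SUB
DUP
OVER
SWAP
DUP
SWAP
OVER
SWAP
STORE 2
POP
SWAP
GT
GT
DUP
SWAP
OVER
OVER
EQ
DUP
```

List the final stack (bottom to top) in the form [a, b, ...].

PUSH -43 -> -43
DUP      -> -43 -43
POP      -> -43
PUSH 4   -> -43 4
SUB      -> -47
DUP      -> -47 -47
OVER     -> -47 -47 -47
SWAP     -> -47 -47 -47
DUP      -> -47 -47 -47 -47
SWAP     -> -47 -47 -47 -47
OVER     -> -47 -47 -47 -47 -47
SWAP     -> -47 -47 -47 -47 -47
STORE 2  -> -47 -47 -47 -47
POP      -> -47 -47 -47
SWAP     -> -47 -47 -47
GT       -> -47 0
GT       -> 0
DUP      -> 0 0
SWAP     -> 0 0
OVER     -> 0 0 0
OVER     -> 0 0 0 0
EQ       -> 0 0 1
DUP      -> 0 0 1 1

[0, 0, 1, 1]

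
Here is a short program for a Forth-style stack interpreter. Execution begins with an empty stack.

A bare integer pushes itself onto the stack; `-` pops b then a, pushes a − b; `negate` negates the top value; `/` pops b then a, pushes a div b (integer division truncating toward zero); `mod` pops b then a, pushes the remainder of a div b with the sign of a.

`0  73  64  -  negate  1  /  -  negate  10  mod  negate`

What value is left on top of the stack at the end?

0      -> [0]
73     -> [0, 73]
64     -> [0, 73, 64]
-      -> [0, 9]
negate -> [0, -9]
1      -> [0, -9, 1]
/      -> [0, -9]
-      -> [9]
negate -> [-9]
10     -> [-9, 10]
mod    -> [-9]
negate -> [9]

9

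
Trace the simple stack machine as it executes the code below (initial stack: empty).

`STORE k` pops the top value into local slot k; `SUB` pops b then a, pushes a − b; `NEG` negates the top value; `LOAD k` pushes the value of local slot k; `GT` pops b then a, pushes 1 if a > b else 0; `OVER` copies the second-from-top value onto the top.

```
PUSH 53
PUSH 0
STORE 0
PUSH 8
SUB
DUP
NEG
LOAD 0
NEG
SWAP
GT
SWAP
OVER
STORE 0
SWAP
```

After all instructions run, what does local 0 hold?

1

PUSH 53 -> [53]
PUSH 0  -> [53, 0]
STORE 0 -> [53]
PUSH 8  -> [53, 8]
SUB     -> [45]
DUP     -> [45, 45]
NEG     -> [45, -45]
LOAD 0  -> [45, -45, 0]
NEG     -> [45, -45, 0]
SWAP    -> [45, 0, -45]
GT      -> [45, 1]
SWAP    -> [1, 45]
OVER    -> [1, 45, 1]
STORE 0 -> [1, 45]
SWAP    -> [45, 1]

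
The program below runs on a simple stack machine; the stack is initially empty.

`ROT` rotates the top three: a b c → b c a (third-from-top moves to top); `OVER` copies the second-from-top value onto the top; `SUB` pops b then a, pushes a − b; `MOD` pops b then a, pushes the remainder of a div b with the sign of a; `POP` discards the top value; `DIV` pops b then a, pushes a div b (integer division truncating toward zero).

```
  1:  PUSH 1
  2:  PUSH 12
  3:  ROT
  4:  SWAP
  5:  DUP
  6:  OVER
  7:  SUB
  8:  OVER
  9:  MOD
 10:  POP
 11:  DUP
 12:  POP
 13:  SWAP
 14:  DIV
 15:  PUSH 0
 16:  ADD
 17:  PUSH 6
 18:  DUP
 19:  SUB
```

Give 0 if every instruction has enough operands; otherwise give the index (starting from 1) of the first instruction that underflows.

PUSH 1  -> [1]
PUSH 12 -> [1, 12]
ROT  — needs 3 operands, stack has 2 → underflow

3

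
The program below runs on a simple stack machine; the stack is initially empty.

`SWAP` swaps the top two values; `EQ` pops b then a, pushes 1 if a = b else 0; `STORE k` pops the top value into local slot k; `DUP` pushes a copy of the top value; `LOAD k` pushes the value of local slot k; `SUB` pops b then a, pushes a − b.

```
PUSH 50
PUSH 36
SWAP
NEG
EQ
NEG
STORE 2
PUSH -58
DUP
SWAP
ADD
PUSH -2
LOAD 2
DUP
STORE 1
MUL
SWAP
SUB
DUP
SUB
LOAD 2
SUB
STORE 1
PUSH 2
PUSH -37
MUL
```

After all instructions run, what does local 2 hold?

0

PUSH 50   [50]
PUSH 36   [50, 36]
SWAP      [36, 50]
NEG       [36, -50]
EQ        [0]
NEG       [0]
STORE 2   []
PUSH -58  [-58]
DUP       [-58, -58]
SWAP      [-58, -58]
ADD       [-116]
PUSH -2   [-116, -2]
LOAD 2    [-116, -2, 0]
DUP       [-116, -2, 0, 0]
STORE 1   [-116, -2, 0]
MUL       [-116, 0]
SWAP      [0, -116]
SUB       [116]
DUP       [116, 116]
SUB       [0]
LOAD 2    [0, 0]
SUB       [0]
STORE 1   []
PUSH 2    [2]
PUSH -37  [2, -37]
MUL       [-74]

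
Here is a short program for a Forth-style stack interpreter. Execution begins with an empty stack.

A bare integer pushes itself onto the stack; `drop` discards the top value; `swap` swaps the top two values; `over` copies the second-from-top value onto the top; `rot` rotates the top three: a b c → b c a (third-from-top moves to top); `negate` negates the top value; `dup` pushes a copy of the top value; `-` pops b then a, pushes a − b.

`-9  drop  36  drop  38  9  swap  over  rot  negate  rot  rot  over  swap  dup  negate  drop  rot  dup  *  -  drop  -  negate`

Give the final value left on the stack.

47

-9      [-9]
drop    []
36      [36]
drop    []
38      [38]
9       [38, 9]
swap    [9, 38]
over    [9, 38, 9]
rot     [38, 9, 9]
negate  [38, 9, -9]
rot     [9, -9, 38]
rot     [-9, 38, 9]
over    [-9, 38, 9, 38]
swap    [-9, 38, 38, 9]
dup     [-9, 38, 38, 9, 9]
negate  [-9, 38, 38, 9, -9]
drop    [-9, 38, 38, 9]
rot     [-9, 38, 9, 38]
dup     [-9, 38, 9, 38, 38]
*       [-9, 38, 9, 1444]
-       [-9, 38, -1435]
drop    [-9, 38]
-       [-47]
negate  [47]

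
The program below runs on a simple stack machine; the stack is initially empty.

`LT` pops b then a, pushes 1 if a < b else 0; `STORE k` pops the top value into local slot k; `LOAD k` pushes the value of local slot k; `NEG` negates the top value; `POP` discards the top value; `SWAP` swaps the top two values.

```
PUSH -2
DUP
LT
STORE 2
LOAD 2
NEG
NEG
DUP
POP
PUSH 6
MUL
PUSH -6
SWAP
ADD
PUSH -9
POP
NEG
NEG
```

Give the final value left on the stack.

-6

PUSH -2 -> -2
DUP     -> -2 -2
LT      -> 0
STORE 2 -> (empty)
LOAD 2  -> 0
NEG     -> 0
NEG     -> 0
DUP     -> 0 0
POP     -> 0
PUSH 6  -> 0 6
MUL     -> 0
PUSH -6 -> 0 -6
SWAP    -> -6 0
ADD     -> -6
PUSH -9 -> -6 -9
POP     -> -6
NEG     -> 6
NEG     -> -6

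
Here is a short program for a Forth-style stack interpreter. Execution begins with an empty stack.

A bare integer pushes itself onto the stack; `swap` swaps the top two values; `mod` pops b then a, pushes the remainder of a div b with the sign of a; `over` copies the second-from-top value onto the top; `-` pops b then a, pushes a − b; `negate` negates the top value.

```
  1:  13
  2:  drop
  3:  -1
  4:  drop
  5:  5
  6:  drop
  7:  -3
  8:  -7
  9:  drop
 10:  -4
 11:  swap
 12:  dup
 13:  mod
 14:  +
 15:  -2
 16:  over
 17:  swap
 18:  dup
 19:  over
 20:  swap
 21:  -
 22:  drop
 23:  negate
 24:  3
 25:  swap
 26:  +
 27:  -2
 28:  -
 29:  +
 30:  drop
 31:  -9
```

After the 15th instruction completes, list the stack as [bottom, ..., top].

13    13
drop  (empty)
-1    -1
drop  (empty)
5     5
drop  (empty)
-3    -3
-7    -3 -7
drop  -3
-4    -3 -4
swap  -4 -3
dup   -4 -3 -3
mod   -4 0
+     -4
-2    -4 -2

[-4, -2]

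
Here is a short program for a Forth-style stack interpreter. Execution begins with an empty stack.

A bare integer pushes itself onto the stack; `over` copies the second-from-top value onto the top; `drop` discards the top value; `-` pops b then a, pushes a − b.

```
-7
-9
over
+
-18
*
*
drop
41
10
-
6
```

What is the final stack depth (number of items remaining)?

-7   : [-7]
-9   : [-7, -9]
over : [-7, -9, -7]
+    : [-7, -16]
-18  : [-7, -16, -18]
*    : [-7, 288]
*    : [-2016]
drop : []
41   : [41]
10   : [41, 10]
-    : [31]
6    : [31, 6]

2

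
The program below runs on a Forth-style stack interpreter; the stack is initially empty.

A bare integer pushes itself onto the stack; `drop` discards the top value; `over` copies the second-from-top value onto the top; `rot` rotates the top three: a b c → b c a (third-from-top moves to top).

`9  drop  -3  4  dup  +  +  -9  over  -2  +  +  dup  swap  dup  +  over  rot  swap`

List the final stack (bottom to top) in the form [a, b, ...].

[5, -12, -6, -6]

9     9
drop  (empty)
-3    -3
4     -3 4
dup   -3 4 4
+     -3 8
+     5
-9    5 -9
over  5 -9 5
-2    5 -9 5 -2
+     5 -9 3
+     5 -6
dup   5 -6 -6
swap  5 -6 -6
dup   5 -6 -6 -6
+     5 -6 -12
over  5 -6 -12 -6
rot   5 -12 -6 -6
swap  5 -12 -6 -6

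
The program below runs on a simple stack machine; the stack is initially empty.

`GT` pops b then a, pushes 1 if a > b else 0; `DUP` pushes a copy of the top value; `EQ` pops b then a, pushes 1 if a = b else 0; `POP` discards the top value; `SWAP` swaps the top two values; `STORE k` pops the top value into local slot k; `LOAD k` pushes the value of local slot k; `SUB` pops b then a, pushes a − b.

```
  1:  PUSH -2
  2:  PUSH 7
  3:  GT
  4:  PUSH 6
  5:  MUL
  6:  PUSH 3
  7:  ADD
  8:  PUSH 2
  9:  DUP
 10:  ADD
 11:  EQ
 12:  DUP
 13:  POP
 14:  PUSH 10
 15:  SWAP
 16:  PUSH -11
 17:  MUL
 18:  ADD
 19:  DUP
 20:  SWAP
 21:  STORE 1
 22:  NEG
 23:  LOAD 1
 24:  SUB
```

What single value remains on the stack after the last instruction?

PUSH -2   [-2]
PUSH 7    [-2, 7]
GT        [0]
PUSH 6    [0, 6]
MUL       [0]
PUSH 3    [0, 3]
ADD       [3]
PUSH 2    [3, 2]
DUP       [3, 2, 2]
ADD       [3, 4]
EQ        [0]
DUP       [0, 0]
POP       [0]
PUSH 10   [0, 10]
SWAP      [10, 0]
PUSH -11  [10, 0, -11]
MUL       [10, 0]
ADD       [10]
DUP       [10, 10]
SWAP      [10, 10]
STORE 1   [10]
NEG       [-10]
LOAD 1    [-10, 10]
SUB       [-20]

-20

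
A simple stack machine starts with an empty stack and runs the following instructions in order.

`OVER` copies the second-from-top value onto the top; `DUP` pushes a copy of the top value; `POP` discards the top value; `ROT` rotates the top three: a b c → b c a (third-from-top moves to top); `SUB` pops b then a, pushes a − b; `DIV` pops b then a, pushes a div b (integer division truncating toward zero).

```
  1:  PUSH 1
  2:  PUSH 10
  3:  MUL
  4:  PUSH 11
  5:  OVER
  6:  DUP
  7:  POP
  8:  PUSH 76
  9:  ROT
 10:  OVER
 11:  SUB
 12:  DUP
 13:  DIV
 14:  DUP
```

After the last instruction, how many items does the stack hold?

5

PUSH 1  : 1
PUSH 10 : 1 10
MUL     : 10
PUSH 11 : 10 11
OVER    : 10 11 10
DUP     : 10 11 10 10
POP     : 10 11 10
PUSH 76 : 10 11 10 76
ROT     : 10 10 76 11
OVER    : 10 10 76 11 76
SUB     : 10 10 76 -65
DUP     : 10 10 76 -65 -65
DIV     : 10 10 76 1
DUP     : 10 10 76 1 1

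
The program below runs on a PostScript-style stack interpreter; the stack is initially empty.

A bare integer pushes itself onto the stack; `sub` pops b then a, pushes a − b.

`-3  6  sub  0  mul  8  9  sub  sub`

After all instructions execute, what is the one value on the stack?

-3  : -3
6   : -3 6
sub : -9
0   : -9 0
mul : 0
8   : 0 8
9   : 0 8 9
sub : 0 -1
sub : 1

1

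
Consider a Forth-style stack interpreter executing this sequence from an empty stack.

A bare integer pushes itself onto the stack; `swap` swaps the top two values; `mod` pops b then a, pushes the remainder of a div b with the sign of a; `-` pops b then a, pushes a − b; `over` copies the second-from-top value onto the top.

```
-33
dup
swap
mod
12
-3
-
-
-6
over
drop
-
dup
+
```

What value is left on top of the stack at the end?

-33   [-33]
dup   [-33, -33]
swap  [-33, -33]
mod   [0]
12    [0, 12]
-3    [0, 12, -3]
-     [0, 15]
-     [-15]
-6    [-15, -6]
over  [-15, -6, -15]
drop  [-15, -6]
-     [-9]
dup   [-9, -9]
+     [-18]

-18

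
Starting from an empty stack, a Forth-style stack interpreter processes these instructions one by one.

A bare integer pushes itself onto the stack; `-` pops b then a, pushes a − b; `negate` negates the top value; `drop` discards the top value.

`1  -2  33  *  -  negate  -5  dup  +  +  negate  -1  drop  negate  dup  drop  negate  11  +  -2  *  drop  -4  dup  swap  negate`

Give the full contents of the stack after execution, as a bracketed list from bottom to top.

1       [1]
-2      [1, -2]
33      [1, -2, 33]
*       [1, -66]
-       [67]
negate  [-67]
-5      [-67, -5]
dup     [-67, -5, -5]
+       [-67, -10]
+       [-77]
negate  [77]
-1      [77, -1]
drop    [77]
negate  [-77]
dup     [-77, -77]
drop    [-77]
negate  [77]
11      [77, 11]
+       [88]
-2      [88, -2]
*       [-176]
drop    []
-4      [-4]
dup     [-4, -4]
swap    [-4, -4]
negate  [-4, 4]

[-4, 4]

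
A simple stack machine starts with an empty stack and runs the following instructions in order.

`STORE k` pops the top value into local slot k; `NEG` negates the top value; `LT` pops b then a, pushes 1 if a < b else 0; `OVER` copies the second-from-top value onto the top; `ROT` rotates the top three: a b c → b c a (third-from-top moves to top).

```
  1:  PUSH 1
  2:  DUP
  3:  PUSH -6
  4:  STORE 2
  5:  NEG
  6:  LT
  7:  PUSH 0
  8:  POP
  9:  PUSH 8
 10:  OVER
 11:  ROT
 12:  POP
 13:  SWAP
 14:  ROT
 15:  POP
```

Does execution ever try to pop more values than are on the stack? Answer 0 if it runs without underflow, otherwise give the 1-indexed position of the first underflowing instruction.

14

PUSH 1  -> 1
DUP     -> 1 1
PUSH -6 -> 1 1 -6
STORE 2 -> 1 1
NEG     -> 1 -1
LT      -> 0
PUSH 0  -> 0 0
POP     -> 0
PUSH 8  -> 0 8
OVER    -> 0 8 0
ROT     -> 8 0 0
POP     -> 8 0
SWAP    -> 0 8
ROT  — needs 3 operands, stack has 2 → underflow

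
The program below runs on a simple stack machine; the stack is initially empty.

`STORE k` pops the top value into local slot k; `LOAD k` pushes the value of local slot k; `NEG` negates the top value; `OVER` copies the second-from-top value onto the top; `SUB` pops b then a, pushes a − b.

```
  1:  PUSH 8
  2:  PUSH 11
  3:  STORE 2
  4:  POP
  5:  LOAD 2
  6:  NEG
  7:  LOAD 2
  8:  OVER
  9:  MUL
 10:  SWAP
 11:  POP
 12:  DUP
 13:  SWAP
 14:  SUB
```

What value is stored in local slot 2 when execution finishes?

PUSH 8  -> 8
PUSH 11 -> 8 11
STORE 2 -> 8
POP     -> (empty)
LOAD 2  -> 11
NEG     -> -11
LOAD 2  -> -11 11
OVER    -> -11 11 -11
MUL     -> -11 -121
SWAP    -> -121 -11
POP     -> -121
DUP     -> -121 -121
SWAP    -> -121 -121
SUB     -> 0

11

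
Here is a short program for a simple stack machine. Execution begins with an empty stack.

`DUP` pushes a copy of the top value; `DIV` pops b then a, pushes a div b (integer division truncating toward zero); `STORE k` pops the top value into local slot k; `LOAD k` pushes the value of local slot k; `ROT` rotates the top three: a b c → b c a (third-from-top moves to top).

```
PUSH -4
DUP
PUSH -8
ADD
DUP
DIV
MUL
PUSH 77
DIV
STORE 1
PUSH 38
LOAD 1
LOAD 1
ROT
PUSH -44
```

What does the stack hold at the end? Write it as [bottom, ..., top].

[0, 0, 38, -44]

PUSH -4  -> -4
DUP      -> -4 -4
PUSH -8  -> -4 -4 -8
ADD      -> -4 -12
DUP      -> -4 -12 -12
DIV      -> -4 1
MUL      -> -4
PUSH 77  -> -4 77
DIV      -> 0
STORE 1  -> (empty)
PUSH 38  -> 38
LOAD 1   -> 38 0
LOAD 1   -> 38 0 0
ROT      -> 0 0 38
PUSH -44 -> 0 0 38 -44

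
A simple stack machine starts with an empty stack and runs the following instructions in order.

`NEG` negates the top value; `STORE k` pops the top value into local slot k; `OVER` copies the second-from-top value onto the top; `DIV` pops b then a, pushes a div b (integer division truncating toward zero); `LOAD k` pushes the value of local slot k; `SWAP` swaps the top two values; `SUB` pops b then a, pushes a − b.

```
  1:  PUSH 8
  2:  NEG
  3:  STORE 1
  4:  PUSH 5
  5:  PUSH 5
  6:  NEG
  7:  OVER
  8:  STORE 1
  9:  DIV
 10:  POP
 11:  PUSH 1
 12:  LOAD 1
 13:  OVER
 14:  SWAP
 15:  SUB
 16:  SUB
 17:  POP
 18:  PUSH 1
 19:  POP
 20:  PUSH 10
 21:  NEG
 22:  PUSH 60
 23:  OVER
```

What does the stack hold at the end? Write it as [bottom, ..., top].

[-10, 60, -10]

PUSH 8  : [8]
NEG     : [-8]
STORE 1 : []
PUSH 5  : [5]
PUSH 5  : [5, 5]
NEG     : [5, -5]
OVER    : [5, -5, 5]
STORE 1 : [5, -5]
DIV     : [-1]
POP     : []
PUSH 1  : [1]
LOAD 1  : [1, 5]
OVER    : [1, 5, 1]
SWAP    : [1, 1, 5]
SUB     : [1, -4]
SUB     : [5]
POP     : []
PUSH 1  : [1]
POP     : []
PUSH 10 : [10]
NEG     : [-10]
PUSH 60 : [-10, 60]
OVER    : [-10, 60, -10]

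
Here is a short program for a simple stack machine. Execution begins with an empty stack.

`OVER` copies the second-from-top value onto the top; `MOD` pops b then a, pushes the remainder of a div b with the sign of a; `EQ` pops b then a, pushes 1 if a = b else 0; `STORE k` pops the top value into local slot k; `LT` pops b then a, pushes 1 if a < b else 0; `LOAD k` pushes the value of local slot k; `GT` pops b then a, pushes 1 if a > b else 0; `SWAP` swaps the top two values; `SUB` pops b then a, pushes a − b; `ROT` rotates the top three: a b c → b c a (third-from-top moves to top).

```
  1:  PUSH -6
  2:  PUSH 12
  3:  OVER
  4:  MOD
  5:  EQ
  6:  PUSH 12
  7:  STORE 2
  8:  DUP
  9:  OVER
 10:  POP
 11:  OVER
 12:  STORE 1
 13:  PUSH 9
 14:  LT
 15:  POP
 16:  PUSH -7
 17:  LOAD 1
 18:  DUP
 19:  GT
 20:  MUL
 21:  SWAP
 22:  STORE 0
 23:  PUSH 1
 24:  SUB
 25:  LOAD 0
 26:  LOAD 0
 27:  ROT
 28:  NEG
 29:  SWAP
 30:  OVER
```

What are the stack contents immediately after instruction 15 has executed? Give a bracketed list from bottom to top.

PUSH -6 : [-6]
PUSH 12 : [-6, 12]
OVER    : [-6, 12, -6]
MOD     : [-6, 0]
EQ      : [0]
PUSH 12 : [0, 12]
STORE 2 : [0]
DUP     : [0, 0]
OVER    : [0, 0, 0]
POP     : [0, 0]
OVER    : [0, 0, 0]
STORE 1 : [0, 0]
PUSH 9  : [0, 0, 9]
LT      : [0, 1]
POP     : [0]

[0]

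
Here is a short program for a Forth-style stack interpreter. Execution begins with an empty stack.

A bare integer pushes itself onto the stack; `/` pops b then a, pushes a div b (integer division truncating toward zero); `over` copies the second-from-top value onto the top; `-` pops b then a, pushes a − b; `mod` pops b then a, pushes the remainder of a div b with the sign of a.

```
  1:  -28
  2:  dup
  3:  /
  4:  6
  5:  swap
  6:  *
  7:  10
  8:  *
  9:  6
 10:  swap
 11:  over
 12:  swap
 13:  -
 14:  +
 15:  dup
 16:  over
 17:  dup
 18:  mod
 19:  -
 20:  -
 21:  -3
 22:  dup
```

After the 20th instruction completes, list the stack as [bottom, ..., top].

[0]

-28  → [-28]
dup  → [-28, -28]
/    → [1]
6    → [1, 6]
swap → [6, 1]
*    → [6]
10   → [6, 10]
*    → [60]
6    → [60, 6]
swap → [6, 60]
over → [6, 60, 6]
swap → [6, 6, 60]
-    → [6, -54]
+    → [-48]
dup  → [-48, -48]
over → [-48, -48, -48]
dup  → [-48, -48, -48, -48]
mod  → [-48, -48, 0]
-    → [-48, -48]
-    → [0]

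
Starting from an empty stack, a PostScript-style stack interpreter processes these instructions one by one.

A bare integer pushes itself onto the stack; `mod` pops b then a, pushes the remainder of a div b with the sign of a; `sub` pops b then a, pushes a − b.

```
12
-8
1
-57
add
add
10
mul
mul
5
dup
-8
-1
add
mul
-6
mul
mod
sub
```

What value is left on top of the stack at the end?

12   12
-8   12 -8
1    12 -8 1
-57  12 -8 1 -57
add  12 -8 -56
add  12 -64
10   12 -64 10
mul  12 -640
mul  -7680
5    -7680 5
dup  -7680 5 5
-8   -7680 5 5 -8
-1   -7680 5 5 -8 -1
add  -7680 5 5 -9
mul  -7680 5 -45
-6   -7680 5 -45 -6
mul  -7680 5 270
mod  -7680 5
sub  -7685

-7685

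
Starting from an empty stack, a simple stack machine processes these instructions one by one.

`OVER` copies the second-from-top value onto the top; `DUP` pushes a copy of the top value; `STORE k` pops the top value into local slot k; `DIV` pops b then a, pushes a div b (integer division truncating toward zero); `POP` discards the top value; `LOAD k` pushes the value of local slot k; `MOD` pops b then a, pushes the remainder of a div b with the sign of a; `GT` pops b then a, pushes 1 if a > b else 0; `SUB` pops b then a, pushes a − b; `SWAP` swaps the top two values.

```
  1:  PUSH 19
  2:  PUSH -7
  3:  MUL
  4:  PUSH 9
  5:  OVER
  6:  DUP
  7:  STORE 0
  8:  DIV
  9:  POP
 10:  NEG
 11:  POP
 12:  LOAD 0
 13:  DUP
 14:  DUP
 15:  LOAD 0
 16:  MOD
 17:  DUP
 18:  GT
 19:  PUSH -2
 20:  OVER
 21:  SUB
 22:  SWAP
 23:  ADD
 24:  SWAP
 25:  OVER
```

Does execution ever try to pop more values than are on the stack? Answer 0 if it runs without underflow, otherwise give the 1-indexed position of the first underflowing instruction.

PUSH 19 : [19]
PUSH -7 : [19, -7]
MUL     : [-133]
PUSH 9  : [-133, 9]
OVER    : [-133, 9, -133]
DUP     : [-133, 9, -133, -133]
STORE 0 : [-133, 9, -133]
DIV     : [-133, 0]
POP     : [-133]
NEG     : [133]
POP     : []
LOAD 0  : [-133]
DUP     : [-133, -133]
DUP     : [-133, -133, -133]
LOAD 0  : [-133, -133, -133, -133]
MOD     : [-133, -133, 0]
DUP     : [-133, -133, 0, 0]
GT      : [-133, -133, 0]
PUSH -2 : [-133, -133, 0, -2]
OVER    : [-133, -133, 0, -2, 0]
SUB     : [-133, -133, 0, -2]
SWAP    : [-133, -133, -2, 0]
ADD     : [-133, -133, -2]
SWAP    : [-133, -2, -133]
OVER    : [-133, -2, -133, -2]

0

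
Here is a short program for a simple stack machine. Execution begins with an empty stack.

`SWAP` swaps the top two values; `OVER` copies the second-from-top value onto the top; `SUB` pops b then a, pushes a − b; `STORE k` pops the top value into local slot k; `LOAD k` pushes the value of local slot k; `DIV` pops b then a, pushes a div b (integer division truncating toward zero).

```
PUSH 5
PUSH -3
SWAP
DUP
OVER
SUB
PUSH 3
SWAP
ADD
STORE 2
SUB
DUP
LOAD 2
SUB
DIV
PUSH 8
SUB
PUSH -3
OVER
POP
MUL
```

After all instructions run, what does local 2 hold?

3

PUSH 5  : [5]
PUSH -3 : [5, -3]
SWAP    : [-3, 5]
DUP     : [-3, 5, 5]
OVER    : [-3, 5, 5, 5]
SUB     : [-3, 5, 0]
PUSH 3  : [-3, 5, 0, 3]
SWAP    : [-3, 5, 3, 0]
ADD     : [-3, 5, 3]
STORE 2 : [-3, 5]
SUB     : [-8]
DUP     : [-8, -8]
LOAD 2  : [-8, -8, 3]
SUB     : [-8, -11]
DIV     : [0]
PUSH 8  : [0, 8]
SUB     : [-8]
PUSH -3 : [-8, -3]
OVER    : [-8, -3, -8]
POP     : [-8, -3]
MUL     : [24]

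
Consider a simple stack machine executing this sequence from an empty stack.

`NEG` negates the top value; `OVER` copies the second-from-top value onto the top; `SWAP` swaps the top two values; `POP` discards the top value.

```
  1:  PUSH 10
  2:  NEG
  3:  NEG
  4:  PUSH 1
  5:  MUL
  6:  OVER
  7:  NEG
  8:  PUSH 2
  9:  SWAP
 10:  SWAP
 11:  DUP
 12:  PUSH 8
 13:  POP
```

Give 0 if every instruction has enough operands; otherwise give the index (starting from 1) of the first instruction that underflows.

6

PUSH 10 → 10
NEG     → -10
NEG     → 10
PUSH 1  → 10 1
MUL     → 10
OVER  — needs 2 operands, stack has 1 → underflow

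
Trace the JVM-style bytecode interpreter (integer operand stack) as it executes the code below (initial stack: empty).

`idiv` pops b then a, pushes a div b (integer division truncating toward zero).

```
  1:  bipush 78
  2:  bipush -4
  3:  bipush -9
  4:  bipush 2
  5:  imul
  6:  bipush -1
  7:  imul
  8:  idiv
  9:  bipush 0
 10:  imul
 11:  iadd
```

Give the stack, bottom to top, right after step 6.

bipush 78  [78]
bipush -4  [78, -4]
bipush -9  [78, -4, -9]
bipush 2   [78, -4, -9, 2]
imul       [78, -4, -18]
bipush -1  [78, -4, -18, -1]

[78, -4, -18, -1]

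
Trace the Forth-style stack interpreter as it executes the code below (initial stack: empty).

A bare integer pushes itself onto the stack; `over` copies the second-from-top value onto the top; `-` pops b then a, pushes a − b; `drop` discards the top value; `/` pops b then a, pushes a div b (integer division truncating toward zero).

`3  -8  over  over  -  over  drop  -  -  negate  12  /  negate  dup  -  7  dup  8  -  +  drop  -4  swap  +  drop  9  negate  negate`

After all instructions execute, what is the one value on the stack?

3      -> 3
-8     -> 3 -8
over   -> 3 -8 3
over   -> 3 -8 3 -8
-      -> 3 -8 11
over   -> 3 -8 11 -8
drop   -> 3 -8 11
-      -> 3 -19
-      -> 22
negate -> -22
12     -> -22 12
/      -> -1
negate -> 1
dup    -> 1 1
-      -> 0
7      -> 0 7
dup    -> 0 7 7
8      -> 0 7 7 8
-      -> 0 7 -1
+      -> 0 6
drop   -> 0
-4     -> 0 -4
swap   -> -4 0
+      -> -4
drop   -> (empty)
9      -> 9
negate -> -9
negate -> 9

9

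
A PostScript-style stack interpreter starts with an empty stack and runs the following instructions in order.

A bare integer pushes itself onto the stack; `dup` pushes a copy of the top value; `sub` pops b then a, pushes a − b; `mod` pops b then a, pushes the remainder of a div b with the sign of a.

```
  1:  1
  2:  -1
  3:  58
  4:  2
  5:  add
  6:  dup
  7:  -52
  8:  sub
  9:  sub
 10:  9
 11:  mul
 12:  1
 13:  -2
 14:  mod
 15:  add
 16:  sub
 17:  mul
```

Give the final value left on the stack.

1    [1]
-1   [1, -1]
58   [1, -1, 58]
2    [1, -1, 58, 2]
add  [1, -1, 60]
dup  [1, -1, 60, 60]
-52  [1, -1, 60, 60, -52]
sub  [1, -1, 60, 112]
sub  [1, -1, -52]
9    [1, -1, -52, 9]
mul  [1, -1, -468]
1    [1, -1, -468, 1]
-2   [1, -1, -468, 1, -2]
mod  [1, -1, -468, 1]
add  [1, -1, -467]
sub  [1, 466]
mul  [466]

466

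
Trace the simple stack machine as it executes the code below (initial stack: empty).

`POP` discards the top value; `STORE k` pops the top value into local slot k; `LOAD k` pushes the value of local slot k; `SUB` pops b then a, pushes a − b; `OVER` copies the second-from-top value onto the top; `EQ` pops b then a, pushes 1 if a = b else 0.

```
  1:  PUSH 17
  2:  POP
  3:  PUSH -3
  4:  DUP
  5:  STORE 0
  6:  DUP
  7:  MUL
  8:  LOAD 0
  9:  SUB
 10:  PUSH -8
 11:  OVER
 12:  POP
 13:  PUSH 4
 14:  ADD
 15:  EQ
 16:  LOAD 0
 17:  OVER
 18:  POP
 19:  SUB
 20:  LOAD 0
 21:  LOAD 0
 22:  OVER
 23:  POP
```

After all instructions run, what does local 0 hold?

PUSH 17  17
POP      (empty)
PUSH -3  -3
DUP      -3 -3
STORE 0  -3
DUP      -3 -3
MUL      9
LOAD 0   9 -3
SUB      12
PUSH -8  12 -8
OVER     12 -8 12
POP      12 -8
PUSH 4   12 -8 4
ADD      12 -4
EQ       0
LOAD 0   0 -3
OVER     0 -3 0
POP      0 -3
SUB      3
LOAD 0   3 -3
LOAD 0   3 -3 -3
OVER     3 -3 -3 -3
POP      3 -3 -3

-3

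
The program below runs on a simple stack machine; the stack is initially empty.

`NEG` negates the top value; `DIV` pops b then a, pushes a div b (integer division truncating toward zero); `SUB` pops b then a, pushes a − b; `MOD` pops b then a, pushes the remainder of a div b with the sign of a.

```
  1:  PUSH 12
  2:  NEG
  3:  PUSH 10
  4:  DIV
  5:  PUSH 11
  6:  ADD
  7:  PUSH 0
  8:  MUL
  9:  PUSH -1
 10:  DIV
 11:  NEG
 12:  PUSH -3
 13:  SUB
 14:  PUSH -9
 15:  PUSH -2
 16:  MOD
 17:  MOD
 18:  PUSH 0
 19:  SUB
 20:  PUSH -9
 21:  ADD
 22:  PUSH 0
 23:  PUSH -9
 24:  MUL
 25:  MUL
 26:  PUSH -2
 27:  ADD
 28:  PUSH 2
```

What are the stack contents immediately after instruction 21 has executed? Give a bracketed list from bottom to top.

PUSH 12  [12]
NEG      [-12]
PUSH 10  [-12, 10]
DIV      [-1]
PUSH 11  [-1, 11]
ADD      [10]
PUSH 0   [10, 0]
MUL      [0]
PUSH -1  [0, -1]
DIV      [0]
NEG      [0]
PUSH -3  [0, -3]
SUB      [3]
PUSH -9  [3, -9]
PUSH -2  [3, -9, -2]
MOD      [3, -1]
MOD      [0]
PUSH 0   [0, 0]
SUB      [0]
PUSH -9  [0, -9]
ADD      [-9]

[-9]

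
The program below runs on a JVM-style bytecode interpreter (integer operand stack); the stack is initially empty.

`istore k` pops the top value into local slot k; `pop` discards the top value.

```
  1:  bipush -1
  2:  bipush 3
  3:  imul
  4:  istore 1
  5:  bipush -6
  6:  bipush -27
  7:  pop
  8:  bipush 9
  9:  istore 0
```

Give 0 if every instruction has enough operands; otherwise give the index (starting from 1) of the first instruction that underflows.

bipush -1   -1
bipush 3    -1 3
imul        -3
istore 1    (empty)
bipush -6   -6
bipush -27  -6 -27
pop         -6
bipush 9    -6 9
istore 0    -6

0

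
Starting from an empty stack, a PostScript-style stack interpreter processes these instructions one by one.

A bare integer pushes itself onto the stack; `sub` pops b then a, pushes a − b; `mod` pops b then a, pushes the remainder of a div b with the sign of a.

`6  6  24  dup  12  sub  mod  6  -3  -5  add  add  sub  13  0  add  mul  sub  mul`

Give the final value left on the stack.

6   → 6
6   → 6 6
24  → 6 6 24
dup → 6 6 24 24
12  → 6 6 24 24 12
sub → 6 6 24 12
mod → 6 6 0
6   → 6 6 0 6
-3  → 6 6 0 6 -3
-5  → 6 6 0 6 -3 -5
add → 6 6 0 6 -8
add → 6 6 0 -2
sub → 6 6 2
13  → 6 6 2 13
0   → 6 6 2 13 0
add → 6 6 2 13
mul → 6 6 26
sub → 6 -20
mul → -120

-120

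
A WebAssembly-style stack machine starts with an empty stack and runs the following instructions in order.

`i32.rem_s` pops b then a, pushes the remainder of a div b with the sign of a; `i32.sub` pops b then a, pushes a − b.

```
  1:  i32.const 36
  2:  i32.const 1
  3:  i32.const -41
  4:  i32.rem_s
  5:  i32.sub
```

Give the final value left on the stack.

i32.const 36  -> 36
i32.const 1   -> 36 1
i32.const -41 -> 36 1 -41
i32.rem_s     -> 36 1
i32.sub       -> 35

35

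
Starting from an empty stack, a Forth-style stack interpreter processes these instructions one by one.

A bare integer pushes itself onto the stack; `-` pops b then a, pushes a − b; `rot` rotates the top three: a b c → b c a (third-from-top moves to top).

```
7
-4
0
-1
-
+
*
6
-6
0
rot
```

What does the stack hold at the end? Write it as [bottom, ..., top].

7   → [7]
-4  → [7, -4]
0   → [7, -4, 0]
-1  → [7, -4, 0, -1]
-   → [7, -4, 1]
+   → [7, -3]
*   → [-21]
6   → [-21, 6]
-6  → [-21, 6, -6]
0   → [-21, 6, -6, 0]
rot → [-21, -6, 0, 6]

[-21, -6, 0, 6]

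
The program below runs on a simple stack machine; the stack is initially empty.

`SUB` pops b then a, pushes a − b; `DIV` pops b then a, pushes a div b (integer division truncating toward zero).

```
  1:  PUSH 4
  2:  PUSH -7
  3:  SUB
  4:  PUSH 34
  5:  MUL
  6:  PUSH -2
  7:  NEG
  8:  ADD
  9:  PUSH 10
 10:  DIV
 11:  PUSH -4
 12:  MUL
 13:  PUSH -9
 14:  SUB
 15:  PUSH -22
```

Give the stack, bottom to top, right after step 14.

[-139]

PUSH 4  → 4
PUSH -7 → 4 -7
SUB     → 11
PUSH 34 → 11 34
MUL     → 374
PUSH -2 → 374 -2
NEG     → 374 2
ADD     → 376
PUSH 10 → 376 10
DIV     → 37
PUSH -4 → 37 -4
MUL     → -148
PUSH -9 → -148 -9
SUB     → -139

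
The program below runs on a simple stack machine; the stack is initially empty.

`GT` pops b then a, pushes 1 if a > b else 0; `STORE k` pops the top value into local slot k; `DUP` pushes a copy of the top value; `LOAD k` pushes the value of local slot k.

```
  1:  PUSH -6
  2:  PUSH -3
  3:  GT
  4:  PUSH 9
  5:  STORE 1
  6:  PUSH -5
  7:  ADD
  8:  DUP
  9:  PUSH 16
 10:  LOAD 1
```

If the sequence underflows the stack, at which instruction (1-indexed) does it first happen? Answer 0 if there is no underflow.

PUSH -6 -> -6
PUSH -3 -> -6 -3
GT      -> 0
PUSH 9  -> 0 9
STORE 1 -> 0
PUSH -5 -> 0 -5
ADD     -> -5
DUP     -> -5 -5
PUSH 16 -> -5 -5 16
LOAD 1  -> -5 -5 16 9

0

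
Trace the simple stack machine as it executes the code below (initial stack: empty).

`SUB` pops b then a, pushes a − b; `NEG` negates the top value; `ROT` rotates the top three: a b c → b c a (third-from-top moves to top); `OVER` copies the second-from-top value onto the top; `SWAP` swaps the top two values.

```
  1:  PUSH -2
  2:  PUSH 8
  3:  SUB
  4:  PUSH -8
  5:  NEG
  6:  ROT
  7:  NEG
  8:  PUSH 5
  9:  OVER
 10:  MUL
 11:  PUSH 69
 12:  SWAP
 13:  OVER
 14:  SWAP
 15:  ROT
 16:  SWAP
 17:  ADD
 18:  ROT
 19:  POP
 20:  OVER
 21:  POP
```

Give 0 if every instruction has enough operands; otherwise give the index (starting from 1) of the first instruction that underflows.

6

PUSH -2 : [-2]
PUSH 8  : [-2, 8]
SUB     : [-10]
PUSH -8 : [-10, -8]
NEG     : [-10, 8]
ROT  — needs 3 operands, stack has 2 → underflow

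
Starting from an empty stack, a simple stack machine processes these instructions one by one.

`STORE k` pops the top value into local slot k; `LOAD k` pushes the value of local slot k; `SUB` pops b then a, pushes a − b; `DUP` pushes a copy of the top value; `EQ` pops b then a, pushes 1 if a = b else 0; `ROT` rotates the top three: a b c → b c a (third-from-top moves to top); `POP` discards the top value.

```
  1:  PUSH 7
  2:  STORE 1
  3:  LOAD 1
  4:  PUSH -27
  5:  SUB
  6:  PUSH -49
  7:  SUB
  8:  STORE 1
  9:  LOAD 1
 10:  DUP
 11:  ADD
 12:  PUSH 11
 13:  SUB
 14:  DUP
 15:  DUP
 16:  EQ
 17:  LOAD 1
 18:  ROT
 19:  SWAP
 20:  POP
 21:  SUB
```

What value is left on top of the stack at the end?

PUSH 7   -> [7]
STORE 1  -> []
LOAD 1   -> [7]
PUSH -27 -> [7, -27]
SUB      -> [34]
PUSH -49 -> [34, -49]
SUB      -> [83]
STORE 1  -> []
LOAD 1   -> [83]
DUP      -> [83, 83]
ADD      -> [166]
PUSH 11  -> [166, 11]
SUB      -> [155]
DUP      -> [155, 155]
DUP      -> [155, 155, 155]
EQ       -> [155, 1]
LOAD 1   -> [155, 1, 83]
ROT      -> [1, 83, 155]
SWAP     -> [1, 155, 83]
POP      -> [1, 155]
SUB      -> [-154]

-154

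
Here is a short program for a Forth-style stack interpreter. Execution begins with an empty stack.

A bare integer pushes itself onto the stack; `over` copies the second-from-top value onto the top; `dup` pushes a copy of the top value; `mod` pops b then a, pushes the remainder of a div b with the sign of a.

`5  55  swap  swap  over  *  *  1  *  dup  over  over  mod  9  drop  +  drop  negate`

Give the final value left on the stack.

5      -> 5
55     -> 5 55
swap   -> 55 5
swap   -> 5 55
over   -> 5 55 5
*      -> 5 275
*      -> 1375
1      -> 1375 1
*      -> 1375
dup    -> 1375 1375
over   -> 1375 1375 1375
over   -> 1375 1375 1375 1375
mod    -> 1375 1375 0
9      -> 1375 1375 0 9
drop   -> 1375 1375 0
+      -> 1375 1375
drop   -> 1375
negate -> -1375

-1375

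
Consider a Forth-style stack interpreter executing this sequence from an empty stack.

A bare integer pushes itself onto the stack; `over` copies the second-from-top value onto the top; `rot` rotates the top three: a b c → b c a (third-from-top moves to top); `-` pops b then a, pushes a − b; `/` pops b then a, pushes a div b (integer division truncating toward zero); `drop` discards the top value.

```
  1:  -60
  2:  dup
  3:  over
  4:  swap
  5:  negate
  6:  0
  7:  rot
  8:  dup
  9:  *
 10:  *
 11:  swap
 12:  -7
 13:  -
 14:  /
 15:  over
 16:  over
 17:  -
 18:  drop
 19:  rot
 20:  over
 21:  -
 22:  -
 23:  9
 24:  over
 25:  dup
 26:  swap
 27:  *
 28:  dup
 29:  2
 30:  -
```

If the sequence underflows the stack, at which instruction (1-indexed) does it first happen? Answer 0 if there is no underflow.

-60    → -60
dup    → -60 -60
over   → -60 -60 -60
swap   → -60 -60 -60
negate → -60 -60 60
0      → -60 -60 60 0
rot    → -60 60 0 -60
dup    → -60 60 0 -60 -60
*      → -60 60 0 3600
*      → -60 60 0
swap   → -60 0 60
-7     → -60 0 60 -7
-      → -60 0 67
/      → -60 0
over   → -60 0 -60
over   → -60 0 -60 0
-      → -60 0 -60
drop   → -60 0
rot  — needs 3 operands, stack has 2 → underflow

19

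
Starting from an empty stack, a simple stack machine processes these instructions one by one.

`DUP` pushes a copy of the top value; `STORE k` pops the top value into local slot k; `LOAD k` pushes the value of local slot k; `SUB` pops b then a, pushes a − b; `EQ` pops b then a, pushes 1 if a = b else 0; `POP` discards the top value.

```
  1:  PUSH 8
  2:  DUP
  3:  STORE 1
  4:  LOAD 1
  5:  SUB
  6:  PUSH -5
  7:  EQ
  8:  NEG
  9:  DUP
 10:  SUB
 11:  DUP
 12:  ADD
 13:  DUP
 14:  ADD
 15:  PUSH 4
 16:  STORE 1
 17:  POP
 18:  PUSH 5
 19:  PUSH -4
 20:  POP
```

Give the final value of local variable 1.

4

PUSH 8   [8]
DUP      [8, 8]
STORE 1  [8]
LOAD 1   [8, 8]
SUB      [0]
PUSH -5  [0, -5]
EQ       [0]
NEG      [0]
DUP      [0, 0]
SUB      [0]
DUP      [0, 0]
ADD      [0]
DUP      [0, 0]
ADD      [0]
PUSH 4   [0, 4]
STORE 1  [0]
POP      []
PUSH 5   [5]
PUSH -4  [5, -4]
POP      [5]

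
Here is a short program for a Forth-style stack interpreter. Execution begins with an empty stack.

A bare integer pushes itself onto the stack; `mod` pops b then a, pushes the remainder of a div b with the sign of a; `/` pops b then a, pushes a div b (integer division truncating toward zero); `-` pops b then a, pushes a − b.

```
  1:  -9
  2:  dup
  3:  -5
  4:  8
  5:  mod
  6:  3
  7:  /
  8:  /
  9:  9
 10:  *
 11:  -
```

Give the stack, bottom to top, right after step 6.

[-9, -9, -5, 3]

-9  : [-9]
dup : [-9, -9]
-5  : [-9, -9, -5]
8   : [-9, -9, -5, 8]
mod : [-9, -9, -5]
3   : [-9, -9, -5, 3]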